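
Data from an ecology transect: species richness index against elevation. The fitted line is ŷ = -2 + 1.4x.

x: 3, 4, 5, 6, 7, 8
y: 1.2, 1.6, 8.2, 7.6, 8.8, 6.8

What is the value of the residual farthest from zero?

r = 3.2

x=3: ŷ = -2 + 1.4·3 = 2.2; r = 1.2 − 2.2 = -1
x=4: ŷ = -2 + 1.4·4 = 3.6; r = 1.6 − 3.6 = -2
x=5: ŷ = -2 + 1.4·5 = 5; r = 8.2 − 5 = 3.2
x=6: ŷ = -2 + 1.4·6 = 6.4; r = 7.6 − 6.4 = 1.2
x=7: ŷ = -2 + 1.4·7 = 7.8; r = 8.8 − 7.8 = 1
x=8: ŷ = -2 + 1.4·8 = 9.2; r = 6.8 − 9.2 = -2.4
Largest |r| is 3.2 at x = 5, residual 3.2.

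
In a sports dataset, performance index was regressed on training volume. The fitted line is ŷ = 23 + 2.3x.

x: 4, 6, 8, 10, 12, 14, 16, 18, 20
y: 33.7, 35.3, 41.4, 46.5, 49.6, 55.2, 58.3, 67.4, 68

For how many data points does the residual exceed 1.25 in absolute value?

x=4: ŷ = 23 + 2.3·4 = 32.2; r = 33.7 − 32.2 = 1.5
x=6: ŷ = 23 + 2.3·6 = 36.8; r = 35.3 − 36.8 = -1.5
x=8: ŷ = 23 + 2.3·8 = 41.4; r = 41.4 − 41.4 = 0
x=10: ŷ = 23 + 2.3·10 = 46; r = 46.5 − 46 = 0.5
x=12: ŷ = 23 + 2.3·12 = 50.6; r = 49.6 − 50.6 = -1
x=14: ŷ = 23 + 2.3·14 = 55.2; r = 55.2 − 55.2 = 0
x=16: ŷ = 23 + 2.3·16 = 59.8; r = 58.3 − 59.8 = -1.5
x=18: ŷ = 23 + 2.3·18 = 64.4; r = 67.4 − 64.4 = 3
x=20: ŷ = 23 + 2.3·20 = 69; r = 68 − 69 = -1
|r| > 1.25: x=4 (|r|=1.5), x=6 (|r|=1.5), x=16 (|r|=1.5), x=18 (|r|=3) → 4

4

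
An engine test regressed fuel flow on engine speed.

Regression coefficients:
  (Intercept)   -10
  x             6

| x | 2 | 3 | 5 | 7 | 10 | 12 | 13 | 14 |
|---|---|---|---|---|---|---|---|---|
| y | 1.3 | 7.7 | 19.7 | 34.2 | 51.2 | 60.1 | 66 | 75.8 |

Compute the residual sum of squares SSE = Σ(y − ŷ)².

SSE = 17.8

x=2: ŷ = -10 + 6·2 = 2; r = 1.3 − 2 = -0.7
x=3: ŷ = -10 + 6·3 = 8; r = 7.7 − 8 = -0.3
x=5: ŷ = -10 + 6·5 = 20; r = 19.7 − 20 = -0.3
x=7: ŷ = -10 + 6·7 = 32; r = 34.2 − 32 = 2.2
x=10: ŷ = -10 + 6·10 = 50; r = 51.2 − 50 = 1.2
x=12: ŷ = -10 + 6·12 = 62; r = 60.1 − 62 = -1.9
x=13: ŷ = -10 + 6·13 = 68; r = 66 − 68 = -2
x=14: ŷ = -10 + 6·14 = 74; r = 75.8 − 74 = 1.8
SSE = 0.49 + 0.09 + 0.09 + 4.84 + 1.44 + 3.61 + 4 + 3.24 = 17.8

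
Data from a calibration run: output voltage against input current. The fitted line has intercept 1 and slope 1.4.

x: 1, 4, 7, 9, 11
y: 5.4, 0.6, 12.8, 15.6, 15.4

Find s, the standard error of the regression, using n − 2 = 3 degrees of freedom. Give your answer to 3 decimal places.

s = 4.243

x=1: ŷ = 1 + 1.4·1 = 2.4; r = 5.4 − 2.4 = 3
x=4: ŷ = 1 + 1.4·4 = 6.6; r = 0.6 − 6.6 = -6
x=7: ŷ = 1 + 1.4·7 = 10.8; r = 12.8 − 10.8 = 2
x=9: ŷ = 1 + 1.4·9 = 13.6; r = 15.6 − 13.6 = 2
x=11: ŷ = 1 + 1.4·11 = 16.4; r = 15.4 − 16.4 = -1
SSE = 9 + 36 + 4 + 4 + 1 = 54
s = √(54/3) = √18 ≈ 4.243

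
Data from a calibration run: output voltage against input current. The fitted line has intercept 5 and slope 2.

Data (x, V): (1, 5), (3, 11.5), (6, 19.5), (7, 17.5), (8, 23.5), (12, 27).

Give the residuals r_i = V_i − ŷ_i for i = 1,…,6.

-2, 0.5, 2.5, -1.5, 2.5, -2

x=1: ŷ = 5 + 2·1 = 7; r = 5 − 7 = -2
x=3: ŷ = 5 + 2·3 = 11; r = 11.5 − 11 = 0.5
x=6: ŷ = 5 + 2·6 = 17; r = 19.5 − 17 = 2.5
x=7: ŷ = 5 + 2·7 = 19; r = 17.5 − 19 = -1.5
x=8: ŷ = 5 + 2·8 = 21; r = 23.5 − 21 = 2.5
x=12: ŷ = 5 + 2·12 = 29; r = 27 − 29 = -2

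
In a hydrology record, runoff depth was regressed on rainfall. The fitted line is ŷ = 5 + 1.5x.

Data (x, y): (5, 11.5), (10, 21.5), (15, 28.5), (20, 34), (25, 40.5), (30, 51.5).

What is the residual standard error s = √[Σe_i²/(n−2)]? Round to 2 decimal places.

x=5: ŷ = 5 + 1.5·5 = 12.5; e = 11.5 − 12.5 = -1
x=10: ŷ = 5 + 1.5·10 = 20; e = 21.5 − 20 = 1.5
x=15: ŷ = 5 + 1.5·15 = 27.5; e = 28.5 − 27.5 = 1
x=20: ŷ = 5 + 1.5·20 = 35; e = 34 − 35 = -1
x=25: ŷ = 5 + 1.5·25 = 42.5; e = 40.5 − 42.5 = -2
x=30: ŷ = 5 + 1.5·30 = 50; e = 51.5 − 50 = 1.5
SSE = 1 + 2.25 + 1 + 1 + 4 + 2.25 = 11.5
s = √(11.5/4) = √2.875 ≈ 1.70

s = 1.70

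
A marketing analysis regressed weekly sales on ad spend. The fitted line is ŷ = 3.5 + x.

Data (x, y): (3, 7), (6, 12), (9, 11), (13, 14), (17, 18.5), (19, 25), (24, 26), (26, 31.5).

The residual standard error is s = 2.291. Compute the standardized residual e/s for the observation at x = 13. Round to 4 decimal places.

-1.0912

ŷ = 3.5 + 13 = 16.5
e = 14 − 16.5 = -2.5
e/s = -2.5 / 2.291 = -1.0912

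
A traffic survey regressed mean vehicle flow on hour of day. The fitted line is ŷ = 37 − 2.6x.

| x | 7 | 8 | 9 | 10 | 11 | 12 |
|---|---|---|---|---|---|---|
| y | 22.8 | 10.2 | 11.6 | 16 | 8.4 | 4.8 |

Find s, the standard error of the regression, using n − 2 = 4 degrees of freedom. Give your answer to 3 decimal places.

x=7: ŷ = 37 − 2.6·7 = 18.8; r = 22.8 − 18.8 = 4
x=8: ŷ = 37 − 2.6·8 = 16.2; r = 10.2 − 16.2 = -6
x=9: ŷ = 37 − 2.6·9 = 13.6; r = 11.6 − 13.6 = -2
x=10: ŷ = 37 − 2.6·10 = 11; r = 16 − 11 = 5
x=11: ŷ = 37 − 2.6·11 = 8.4; r = 8.4 − 8.4 = 0
x=12: ŷ = 37 − 2.6·12 = 5.8; r = 4.8 − 5.8 = -1
SSE = 16 + 36 + 4 + 25 + 0 + 1 = 82
s = √(82/4) = √20.5 ≈ 4.528

s = 4.528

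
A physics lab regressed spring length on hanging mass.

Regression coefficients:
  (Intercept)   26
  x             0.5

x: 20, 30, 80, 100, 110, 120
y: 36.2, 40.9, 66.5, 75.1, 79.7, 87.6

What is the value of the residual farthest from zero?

e = 1.6

x=20: ŷ = 26 + 0.5·20 = 36; e = 36.2 − 36 = 0.2
x=30: ŷ = 26 + 0.5·30 = 41; e = 40.9 − 41 = -0.1
x=80: ŷ = 26 + 0.5·80 = 66; e = 66.5 − 66 = 0.5
x=100: ŷ = 26 + 0.5·100 = 76; e = 75.1 − 76 = -0.9
x=110: ŷ = 26 + 0.5·110 = 81; e = 79.7 − 81 = -1.3
x=120: ŷ = 26 + 0.5·120 = 86; e = 87.6 − 86 = 1.6
Largest |e| is 1.6 at x = 120, residual 1.6.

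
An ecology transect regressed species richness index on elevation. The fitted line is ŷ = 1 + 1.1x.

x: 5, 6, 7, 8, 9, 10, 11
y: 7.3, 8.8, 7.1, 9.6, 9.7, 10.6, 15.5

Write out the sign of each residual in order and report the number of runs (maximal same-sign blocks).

x=5: ŷ = 1 + 1.1·5 = 6.5; r = 7.3 − 6.5 = 0.8
x=6: ŷ = 1 + 1.1·6 = 7.6; r = 8.8 − 7.6 = 1.2
x=7: ŷ = 1 + 1.1·7 = 8.7; r = 7.1 − 8.7 = -1.6
x=8: ŷ = 1 + 1.1·8 = 9.8; r = 9.6 − 9.8 = -0.2
x=9: ŷ = 1 + 1.1·9 = 10.9; r = 9.7 − 10.9 = -1.2
x=10: ŷ = 1 + 1.1·10 = 12; r = 10.6 − 12 = -1.4
x=11: ŷ = 1 + 1.1·11 = 13.1; r = 15.5 − 13.1 = 2.4
Signs: + + − − − − +
Runs: +×2, −×4, +×1 → 3

3 runs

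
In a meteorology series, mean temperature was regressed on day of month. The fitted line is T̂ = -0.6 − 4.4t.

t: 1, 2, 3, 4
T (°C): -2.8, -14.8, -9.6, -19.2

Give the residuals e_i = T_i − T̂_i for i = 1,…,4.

2.2, -5.4, 4.2, -1

t=1: T̂ = -0.6 − 4.4·1 = -5; e = -2.8 − (-5) = 2.2
t=2: T̂ = -0.6 − 4.4·2 = -9.4; e = -14.8 − (-9.4) = -5.4
t=3: T̂ = -0.6 − 4.4·3 = -13.8; e = -9.6 − (-13.8) = 4.2
t=4: T̂ = -0.6 − 4.4·4 = -18.2; e = -19.2 − (-18.2) = -1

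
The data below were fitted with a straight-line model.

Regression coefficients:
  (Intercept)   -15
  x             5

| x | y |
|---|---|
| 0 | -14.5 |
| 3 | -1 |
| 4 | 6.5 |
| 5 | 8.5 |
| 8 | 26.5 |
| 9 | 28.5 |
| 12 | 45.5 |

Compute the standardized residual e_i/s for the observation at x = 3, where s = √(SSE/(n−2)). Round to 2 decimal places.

-0.69

x=0: ŷ = -15 + 5·0 = -15; e = -14.5 − (-15) = 0.5
x=3: ŷ = -15 + 5·3 = 0; e = -1 − 0 = -1
x=4: ŷ = -15 + 5·4 = 5; e = 6.5 − 5 = 1.5
x=5: ŷ = -15 + 5·5 = 10; e = 8.5 − 10 = -1.5
x=8: ŷ = -15 + 5·8 = 25; e = 26.5 − 25 = 1.5
x=9: ŷ = -15 + 5·9 = 30; e = 28.5 − 30 = -1.5
x=12: ŷ = -15 + 5·12 = 45; e = 45.5 − 45 = 0.5
SSE = 0.25 + 1 + 2.25 + 2.25 + 2.25 + 2.25 + 0.25 = 10.5
s = √(10.5/5) = 1.44914
e/s = -1 / 1.44914 = -0.69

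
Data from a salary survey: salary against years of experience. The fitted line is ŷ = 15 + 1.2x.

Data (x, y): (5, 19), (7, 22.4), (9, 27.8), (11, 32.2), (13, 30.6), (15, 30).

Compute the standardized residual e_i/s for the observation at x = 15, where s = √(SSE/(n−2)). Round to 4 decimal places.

x=5: ŷ = 15 + 1.2·5 = 21; e = 19 − 21 = -2
x=7: ŷ = 15 + 1.2·7 = 23.4; e = 22.4 − 23.4 = -1
x=9: ŷ = 15 + 1.2·9 = 25.8; e = 27.8 − 25.8 = 2
x=11: ŷ = 15 + 1.2·11 = 28.2; e = 32.2 − 28.2 = 4
x=13: ŷ = 15 + 1.2·13 = 30.6; e = 30.6 − 30.6 = 0
x=15: ŷ = 15 + 1.2·15 = 33; e = 30 − 33 = -3
SSE = 4 + 1 + 4 + 16 + 0 + 9 = 34
s = √(34/4) = 2.91548
e/s = -3 / 2.91548 = -1.0290

-1.0290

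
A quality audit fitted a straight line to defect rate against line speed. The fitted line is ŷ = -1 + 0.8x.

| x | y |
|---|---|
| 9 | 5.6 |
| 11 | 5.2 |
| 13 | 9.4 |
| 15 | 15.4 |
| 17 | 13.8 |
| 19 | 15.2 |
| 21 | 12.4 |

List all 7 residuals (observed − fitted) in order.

x=9: ŷ = -1 + 0.8·9 = 6.2; r = 5.6 − 6.2 = -0.6
x=11: ŷ = -1 + 0.8·11 = 7.8; r = 5.2 − 7.8 = -2.6
x=13: ŷ = -1 + 0.8·13 = 9.4; r = 9.4 − 9.4 = 0
x=15: ŷ = -1 + 0.8·15 = 11; r = 15.4 − 11 = 4.4
x=17: ŷ = -1 + 0.8·17 = 12.6; r = 13.8 − 12.6 = 1.2
x=19: ŷ = -1 + 0.8·19 = 14.2; r = 15.2 − 14.2 = 1
x=21: ŷ = -1 + 0.8·21 = 15.8; r = 12.4 − 15.8 = -3.4

-0.6, -2.6, 0, 4.4, 1.2, 1, -3.4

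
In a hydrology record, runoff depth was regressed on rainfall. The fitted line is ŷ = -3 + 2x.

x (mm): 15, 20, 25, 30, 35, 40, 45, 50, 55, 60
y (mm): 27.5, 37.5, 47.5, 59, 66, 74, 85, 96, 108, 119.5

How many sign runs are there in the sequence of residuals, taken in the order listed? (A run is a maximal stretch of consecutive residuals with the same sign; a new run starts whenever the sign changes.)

x=15: ŷ = -3 + 2·15 = 27; e = 27.5 − 27 = 0.5
x=20: ŷ = -3 + 2·20 = 37; e = 37.5 − 37 = 0.5
x=25: ŷ = -3 + 2·25 = 47; e = 47.5 − 47 = 0.5
x=30: ŷ = -3 + 2·30 = 57; e = 59 − 57 = 2
x=35: ŷ = -3 + 2·35 = 67; e = 66 − 67 = -1
x=40: ŷ = -3 + 2·40 = 77; e = 74 − 77 = -3
x=45: ŷ = -3 + 2·45 = 87; e = 85 − 87 = -2
x=50: ŷ = -3 + 2·50 = 97; e = 96 − 97 = -1
x=55: ŷ = -3 + 2·55 = 107; e = 108 − 107 = 1
x=60: ŷ = -3 + 2·60 = 117; e = 119.5 − 117 = 2.5
Signs: + + + + − − − − + +
Runs: +×4, −×4, +×2 → 3

3 runs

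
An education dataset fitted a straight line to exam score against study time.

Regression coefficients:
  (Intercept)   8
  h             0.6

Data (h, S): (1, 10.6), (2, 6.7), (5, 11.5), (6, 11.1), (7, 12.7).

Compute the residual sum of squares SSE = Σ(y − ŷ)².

h=1: Ŝ = 8 + 0.6·1 = 8.6; e = 10.6 − 8.6 = 2
h=2: Ŝ = 8 + 0.6·2 = 9.2; e = 6.7 − 9.2 = -2.5
h=5: Ŝ = 8 + 0.6·5 = 11; e = 11.5 − 11 = 0.5
h=6: Ŝ = 8 + 0.6·6 = 11.6; e = 11.1 − 11.6 = -0.5
h=7: Ŝ = 8 + 0.6·7 = 12.2; e = 12.7 − 12.2 = 0.5
SSE = 4 + 6.25 + 0.25 + 0.25 + 0.25 = 11

SSE = 11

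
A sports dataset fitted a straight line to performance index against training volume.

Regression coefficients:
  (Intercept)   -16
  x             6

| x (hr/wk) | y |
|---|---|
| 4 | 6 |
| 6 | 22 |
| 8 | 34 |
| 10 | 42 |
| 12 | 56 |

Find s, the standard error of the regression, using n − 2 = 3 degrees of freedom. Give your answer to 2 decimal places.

x=4: ŷ = -16 + 6·4 = 8; r = 6 − 8 = -2
x=6: ŷ = -16 + 6·6 = 20; r = 22 − 20 = 2
x=8: ŷ = -16 + 6·8 = 32; r = 34 − 32 = 2
x=10: ŷ = -16 + 6·10 = 44; r = 42 − 44 = -2
x=12: ŷ = -16 + 6·12 = 56; r = 56 − 56 = 0
SSE = 4 + 4 + 4 + 4 + 0 = 16
s = √(16/3) = √5.33333 ≈ 2.31

s = 2.31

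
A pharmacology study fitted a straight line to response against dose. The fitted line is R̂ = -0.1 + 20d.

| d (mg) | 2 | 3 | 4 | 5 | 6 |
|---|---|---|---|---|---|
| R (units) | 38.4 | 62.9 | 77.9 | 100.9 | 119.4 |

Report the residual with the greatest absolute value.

d=2: R̂ = -0.1 + 20·2 = 39.9; e = 38.4 − 39.9 = -1.5
d=3: R̂ = -0.1 + 20·3 = 59.9; e = 62.9 − 59.9 = 3
d=4: R̂ = -0.1 + 20·4 = 79.9; e = 77.9 − 79.9 = -2
d=5: R̂ = -0.1 + 20·5 = 99.9; e = 100.9 − 99.9 = 1
d=6: R̂ = -0.1 + 20·6 = 119.9; e = 119.4 − 119.9 = -0.5
Largest |e| is 3 at d = 3, residual 3.

e = 3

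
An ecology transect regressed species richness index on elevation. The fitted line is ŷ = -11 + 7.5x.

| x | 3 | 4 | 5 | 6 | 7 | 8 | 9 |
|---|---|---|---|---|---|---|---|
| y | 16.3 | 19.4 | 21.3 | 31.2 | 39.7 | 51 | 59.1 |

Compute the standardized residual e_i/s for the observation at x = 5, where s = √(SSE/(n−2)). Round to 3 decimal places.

x=3: ŷ = -11 + 7.5·3 = 11.5; e = 16.3 − 11.5 = 4.8
x=4: ŷ = -11 + 7.5·4 = 19; e = 19.4 − 19 = 0.4
x=5: ŷ = -11 + 7.5·5 = 26.5; e = 21.3 − 26.5 = -5.2
x=6: ŷ = -11 + 7.5·6 = 34; e = 31.2 − 34 = -2.8
x=7: ŷ = -11 + 7.5·7 = 41.5; e = 39.7 − 41.5 = -1.8
x=8: ŷ = -11 + 7.5·8 = 49; e = 51 − 49 = 2
x=9: ŷ = -11 + 7.5·9 = 56.5; e = 59.1 − 56.5 = 2.6
SSE = 23.04 + 0.16 + 27.04 + 7.84 + 3.24 + 4 + 6.76 = 72.08
s = √(72.08/5) = 3.79684
e/s = -5.2 / 3.79684 = -1.370

-1.370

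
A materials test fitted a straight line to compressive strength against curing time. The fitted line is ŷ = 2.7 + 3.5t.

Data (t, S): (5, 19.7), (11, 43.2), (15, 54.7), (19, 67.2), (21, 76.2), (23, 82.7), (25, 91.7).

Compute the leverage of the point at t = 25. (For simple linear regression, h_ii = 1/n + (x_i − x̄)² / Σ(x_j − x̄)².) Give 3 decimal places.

t̄ = (5 + 11 + 15 + 19 + 21 + 23 + 25)/7 = 17
Σ(t − t̄)² = 144 + 36 + 4 + 4 + 16 + 36 + 64 = 304
h = 1/7 + (8)²/304 = 0.142857 + 0.210526 = 0.353

h = 0.353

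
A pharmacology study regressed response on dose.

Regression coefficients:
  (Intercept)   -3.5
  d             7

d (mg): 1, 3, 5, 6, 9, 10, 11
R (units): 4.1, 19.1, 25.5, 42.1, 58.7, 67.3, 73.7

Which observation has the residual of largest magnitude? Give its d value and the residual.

d = 5, e = -6

d=1: ŷ = -3.5 + 7·1 = 3.5; e = 4.1 − 3.5 = 0.6
d=3: ŷ = -3.5 + 7·3 = 17.5; e = 19.1 − 17.5 = 1.6
d=5: ŷ = -3.5 + 7·5 = 31.5; e = 25.5 − 31.5 = -6
d=6: ŷ = -3.5 + 7·6 = 38.5; e = 42.1 − 38.5 = 3.6
d=9: ŷ = -3.5 + 7·9 = 59.5; e = 58.7 − 59.5 = -0.8
d=10: ŷ = -3.5 + 7·10 = 66.5; e = 67.3 − 66.5 = 0.8
d=11: ŷ = -3.5 + 7·11 = 73.5; e = 73.7 − 73.5 = 0.2
Largest |e| is 6 at d = 5, residual -6.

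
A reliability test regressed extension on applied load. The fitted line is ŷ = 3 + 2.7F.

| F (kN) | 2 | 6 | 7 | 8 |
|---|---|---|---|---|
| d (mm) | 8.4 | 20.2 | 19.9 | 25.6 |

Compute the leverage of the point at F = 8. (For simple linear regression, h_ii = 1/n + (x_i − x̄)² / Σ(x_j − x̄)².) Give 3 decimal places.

F̄ = (2 + 6 + 7 + 8)/4 = 5.75
Σ(F − F̄)² = 14.0625 + 0.0625 + 1.5625 + 5.0625 = 20.75
h = 1/4 + (2.25)²/20.75 = 0.25 + 0.243976 = 0.494

h = 0.494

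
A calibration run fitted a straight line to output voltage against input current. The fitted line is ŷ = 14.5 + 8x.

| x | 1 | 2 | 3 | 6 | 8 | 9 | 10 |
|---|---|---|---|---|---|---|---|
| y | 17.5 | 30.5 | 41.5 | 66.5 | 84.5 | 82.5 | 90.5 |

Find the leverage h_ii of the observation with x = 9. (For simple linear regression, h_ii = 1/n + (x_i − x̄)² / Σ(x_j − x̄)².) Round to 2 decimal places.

x̄ = (1 + 2 + 3 + 6 + 8 + 9 + 10)/7 = 5.57143
Σ(x − x̄)² = 20.898 + 12.7551 + 6.61224 + 0.183673 + 5.89796 + 11.7551 + 19.6122 = 77.7143
h = 1/7 + (3.42857)²/77.7143 = 0.142857 + 0.151261 = 0.29

h = 0.29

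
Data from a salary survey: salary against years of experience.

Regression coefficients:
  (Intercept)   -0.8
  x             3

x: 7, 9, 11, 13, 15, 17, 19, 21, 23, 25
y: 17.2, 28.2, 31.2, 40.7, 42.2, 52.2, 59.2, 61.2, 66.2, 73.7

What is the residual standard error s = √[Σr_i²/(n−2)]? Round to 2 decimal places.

x=7: ŷ = -0.8 + 3·7 = 20.2; r = 17.2 − 20.2 = -3
x=9: ŷ = -0.8 + 3·9 = 26.2; r = 28.2 − 26.2 = 2
x=11: ŷ = -0.8 + 3·11 = 32.2; r = 31.2 − 32.2 = -1
x=13: ŷ = -0.8 + 3·13 = 38.2; r = 40.7 − 38.2 = 2.5
x=15: ŷ = -0.8 + 3·15 = 44.2; r = 42.2 − 44.2 = -2
x=17: ŷ = -0.8 + 3·17 = 50.2; r = 52.2 − 50.2 = 2
x=19: ŷ = -0.8 + 3·19 = 56.2; r = 59.2 − 56.2 = 3
x=21: ŷ = -0.8 + 3·21 = 62.2; r = 61.2 − 62.2 = -1
x=23: ŷ = -0.8 + 3·23 = 68.2; r = 66.2 − 68.2 = -2
x=25: ŷ = -0.8 + 3·25 = 74.2; r = 73.7 − 74.2 = -0.5
SSE = 9 + 4 + 1 + 6.25 + 4 + 4 + 9 + 1 + 4 + 0.25 = 42.5
s = √(42.5/8) = √5.3125 ≈ 2.30

s = 2.30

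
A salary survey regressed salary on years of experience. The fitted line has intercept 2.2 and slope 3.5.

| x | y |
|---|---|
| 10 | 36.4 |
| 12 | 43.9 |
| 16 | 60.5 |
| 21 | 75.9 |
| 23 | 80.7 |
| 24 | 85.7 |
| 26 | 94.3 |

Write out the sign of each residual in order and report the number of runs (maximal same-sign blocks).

4 runs

x=10: ŷ = 2.2 + 3.5·10 = 37.2; e = 36.4 − 37.2 = -0.8
x=12: ŷ = 2.2 + 3.5·12 = 44.2; e = 43.9 − 44.2 = -0.3
x=16: ŷ = 2.2 + 3.5·16 = 58.2; e = 60.5 − 58.2 = 2.3
x=21: ŷ = 2.2 + 3.5·21 = 75.7; e = 75.9 − 75.7 = 0.2
x=23: ŷ = 2.2 + 3.5·23 = 82.7; e = 80.7 − 82.7 = -2
x=24: ŷ = 2.2 + 3.5·24 = 86.2; e = 85.7 − 86.2 = -0.5
x=26: ŷ = 2.2 + 3.5·26 = 93.2; e = 94.3 − 93.2 = 1.1
Signs: − − + + − − +
Runs: −×2, +×2, −×2, +×1 → 4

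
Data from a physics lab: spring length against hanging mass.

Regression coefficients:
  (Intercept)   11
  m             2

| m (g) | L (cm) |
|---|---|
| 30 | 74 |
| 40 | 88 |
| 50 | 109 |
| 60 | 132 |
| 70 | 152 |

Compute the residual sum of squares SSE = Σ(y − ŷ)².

SSE = 24

m=30: ŷ = 11 + 2·30 = 71; e = 74 − 71 = 3
m=40: ŷ = 11 + 2·40 = 91; e = 88 − 91 = -3
m=50: ŷ = 11 + 2·50 = 111; e = 109 − 111 = -2
m=60: ŷ = 11 + 2·60 = 131; e = 132 − 131 = 1
m=70: ŷ = 11 + 2·70 = 151; e = 152 − 151 = 1
SSE = 9 + 9 + 4 + 1 + 1 = 24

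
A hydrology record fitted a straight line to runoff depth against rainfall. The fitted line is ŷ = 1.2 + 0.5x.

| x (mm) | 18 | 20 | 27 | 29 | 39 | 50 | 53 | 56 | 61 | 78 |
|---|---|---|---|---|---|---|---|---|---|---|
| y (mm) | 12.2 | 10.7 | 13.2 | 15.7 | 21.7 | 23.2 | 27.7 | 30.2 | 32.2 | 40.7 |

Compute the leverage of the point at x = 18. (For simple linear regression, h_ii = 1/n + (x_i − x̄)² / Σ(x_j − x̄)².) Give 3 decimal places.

x̄ = (18 + 20 + 27 + 29 + 39 + 50 + 53 + 56 + 61 + 78)/10 = 43.1
Σ(x − x̄)² = 630.01 + 533.61 + 259.21 + 198.81 + 16.81 + 47.61 + 98.01 + 166.41 + 320.41 + 1218.01 = 3488.9
h = 1/10 + (-25.1)²/3488.9 = 0.1 + 0.180576 = 0.281

h = 0.281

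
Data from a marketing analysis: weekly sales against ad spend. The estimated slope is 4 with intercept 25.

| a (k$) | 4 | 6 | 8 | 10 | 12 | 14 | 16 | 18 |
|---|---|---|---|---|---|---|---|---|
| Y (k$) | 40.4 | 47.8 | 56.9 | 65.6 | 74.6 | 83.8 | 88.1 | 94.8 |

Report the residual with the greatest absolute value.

e = 2.8

a=4: ŷ = 25 + 4·4 = 41; e = 40.4 − 41 = -0.6
a=6: ŷ = 25 + 4·6 = 49; e = 47.8 − 49 = -1.2
a=8: ŷ = 25 + 4·8 = 57; e = 56.9 − 57 = -0.1
a=10: ŷ = 25 + 4·10 = 65; e = 65.6 − 65 = 0.6
a=12: ŷ = 25 + 4·12 = 73; e = 74.6 − 73 = 1.6
a=14: ŷ = 25 + 4·14 = 81; e = 83.8 − 81 = 2.8
a=16: ŷ = 25 + 4·16 = 89; e = 88.1 − 89 = -0.9
a=18: ŷ = 25 + 4·18 = 97; e = 94.8 − 97 = -2.2
Largest |e| is 2.8 at a = 14, residual 2.8.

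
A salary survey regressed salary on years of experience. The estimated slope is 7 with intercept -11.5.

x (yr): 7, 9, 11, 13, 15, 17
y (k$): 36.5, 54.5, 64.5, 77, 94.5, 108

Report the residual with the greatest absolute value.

e = 3

x=7: ŷ = -11.5 + 7·7 = 37.5; e = 36.5 − 37.5 = -1
x=9: ŷ = -11.5 + 7·9 = 51.5; e = 54.5 − 51.5 = 3
x=11: ŷ = -11.5 + 7·11 = 65.5; e = 64.5 − 65.5 = -1
x=13: ŷ = -11.5 + 7·13 = 79.5; e = 77 − 79.5 = -2.5
x=15: ŷ = -11.5 + 7·15 = 93.5; e = 94.5 − 93.5 = 1
x=17: ŷ = -11.5 + 7·17 = 107.5; e = 108 − 107.5 = 0.5
Largest |e| is 3 at x = 9, residual 3.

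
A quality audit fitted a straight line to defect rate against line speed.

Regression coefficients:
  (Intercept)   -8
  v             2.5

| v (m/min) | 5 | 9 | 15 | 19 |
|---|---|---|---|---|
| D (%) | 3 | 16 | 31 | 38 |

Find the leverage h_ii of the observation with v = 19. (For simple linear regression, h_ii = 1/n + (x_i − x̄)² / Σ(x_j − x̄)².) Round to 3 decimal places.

h = 0.672

v̄ = (5 + 9 + 15 + 19)/4 = 12
Σ(v − v̄)² = 49 + 9 + 9 + 49 = 116
h = 1/4 + (7)²/116 = 0.25 + 0.422414 = 0.672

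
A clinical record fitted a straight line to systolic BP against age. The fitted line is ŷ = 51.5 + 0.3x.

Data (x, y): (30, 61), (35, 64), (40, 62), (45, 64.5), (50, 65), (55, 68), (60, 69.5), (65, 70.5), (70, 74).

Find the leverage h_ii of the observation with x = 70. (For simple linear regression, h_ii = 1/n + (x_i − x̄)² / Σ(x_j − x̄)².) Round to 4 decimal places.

h = 0.3778

x̄ = (30 + 35 + 40 + 45 + 50 + 55 + 60 + 65 + 70)/9 = 50
Σ(x − x̄)² = 400 + 225 + 100 + 25 + 0 + 25 + 100 + 225 + 400 = 1500
h = 1/9 + (20)²/1500 = 0.111111 + 0.266667 = 0.3778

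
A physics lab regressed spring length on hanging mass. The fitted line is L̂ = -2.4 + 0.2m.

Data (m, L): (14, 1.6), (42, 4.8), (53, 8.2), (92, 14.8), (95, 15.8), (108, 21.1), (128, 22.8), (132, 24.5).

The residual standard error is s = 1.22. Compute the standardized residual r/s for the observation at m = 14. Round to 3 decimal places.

L̂ = -2.4 + 0.2·14 = 0.4
r = 1.6 − 0.4 = 1.2
r/s = 1.2 / 1.22 = 0.984

0.984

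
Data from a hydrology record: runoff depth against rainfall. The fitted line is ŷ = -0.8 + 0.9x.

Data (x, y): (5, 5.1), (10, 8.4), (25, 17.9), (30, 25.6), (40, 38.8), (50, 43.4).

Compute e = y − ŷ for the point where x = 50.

e = -0.8

ŷ = -0.8 + 0.9·50 = 44.2
e = 43.4 − 44.2 = -0.8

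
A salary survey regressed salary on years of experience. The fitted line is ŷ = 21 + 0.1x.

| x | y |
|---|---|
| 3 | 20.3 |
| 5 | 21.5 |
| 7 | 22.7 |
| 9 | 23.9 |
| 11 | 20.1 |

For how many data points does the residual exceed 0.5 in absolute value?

4

x=3: ŷ = 21 + 0.1·3 = 21.3; r = 20.3 − 21.3 = -1
x=5: ŷ = 21 + 0.1·5 = 21.5; r = 21.5 − 21.5 = 0
x=7: ŷ = 21 + 0.1·7 = 21.7; r = 22.7 − 21.7 = 1
x=9: ŷ = 21 + 0.1·9 = 21.9; r = 23.9 − 21.9 = 2
x=11: ŷ = 21 + 0.1·11 = 22.1; r = 20.1 − 22.1 = -2
|r| > 0.5: x=3 (|r|=1), x=7 (|r|=1), x=9 (|r|=2), x=11 (|r|=2) → 4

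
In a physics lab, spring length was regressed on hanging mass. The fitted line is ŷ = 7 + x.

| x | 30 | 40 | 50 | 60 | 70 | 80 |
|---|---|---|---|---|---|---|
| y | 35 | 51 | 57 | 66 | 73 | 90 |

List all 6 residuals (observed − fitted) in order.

x=30: ŷ = 7 + 30 = 37; e = 35 − 37 = -2
x=40: ŷ = 7 + 40 = 47; e = 51 − 47 = 4
x=50: ŷ = 7 + 50 = 57; e = 57 − 57 = 0
x=60: ŷ = 7 + 60 = 67; e = 66 − 67 = -1
x=70: ŷ = 7 + 70 = 77; e = 73 − 77 = -4
x=80: ŷ = 7 + 80 = 87; e = 90 − 87 = 3

-2, 4, 0, -1, -4, 3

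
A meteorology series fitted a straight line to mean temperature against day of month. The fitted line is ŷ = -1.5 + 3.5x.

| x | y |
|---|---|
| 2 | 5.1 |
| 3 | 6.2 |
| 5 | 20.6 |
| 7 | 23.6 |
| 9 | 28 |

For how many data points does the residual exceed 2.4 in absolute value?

2

x=2: ŷ = -1.5 + 3.5·2 = 5.5; e = 5.1 − 5.5 = -0.4
x=3: ŷ = -1.5 + 3.5·3 = 9; e = 6.2 − 9 = -2.8
x=5: ŷ = -1.5 + 3.5·5 = 16; e = 20.6 − 16 = 4.6
x=7: ŷ = -1.5 + 3.5·7 = 23; e = 23.6 − 23 = 0.6
x=9: ŷ = -1.5 + 3.5·9 = 30; e = 28 − 30 = -2
|e| > 2.4: x=3 (|e|=2.8), x=5 (|e|=4.6) → 2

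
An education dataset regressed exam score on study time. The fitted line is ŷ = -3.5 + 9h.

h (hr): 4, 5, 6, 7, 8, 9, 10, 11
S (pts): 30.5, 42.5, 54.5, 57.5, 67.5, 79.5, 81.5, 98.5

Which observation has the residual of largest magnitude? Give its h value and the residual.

h=4: ŷ = -3.5 + 9·4 = 32.5; r = 30.5 − 32.5 = -2
h=5: ŷ = -3.5 + 9·5 = 41.5; r = 42.5 − 41.5 = 1
h=6: ŷ = -3.5 + 9·6 = 50.5; r = 54.5 − 50.5 = 4
h=7: ŷ = -3.5 + 9·7 = 59.5; r = 57.5 − 59.5 = -2
h=8: ŷ = -3.5 + 9·8 = 68.5; r = 67.5 − 68.5 = -1
h=9: ŷ = -3.5 + 9·9 = 77.5; r = 79.5 − 77.5 = 2
h=10: ŷ = -3.5 + 9·10 = 86.5; r = 81.5 − 86.5 = -5
h=11: ŷ = -3.5 + 9·11 = 95.5; r = 98.5 − 95.5 = 3
Largest |r| is 5 at h = 10, residual -5.

h = 10, r = -5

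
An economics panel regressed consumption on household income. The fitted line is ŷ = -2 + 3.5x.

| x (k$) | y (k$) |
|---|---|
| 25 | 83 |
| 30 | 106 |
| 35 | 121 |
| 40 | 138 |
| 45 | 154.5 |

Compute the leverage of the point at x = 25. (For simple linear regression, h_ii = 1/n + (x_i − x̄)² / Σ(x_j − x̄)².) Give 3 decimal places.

h = 0.600

x̄ = (25 + 30 + 35 + 40 + 45)/5 = 35
Σ(x − x̄)² = 100 + 25 + 0 + 25 + 100 = 250
h = 1/5 + (-10)²/250 = 0.2 + 0.4 = 0.600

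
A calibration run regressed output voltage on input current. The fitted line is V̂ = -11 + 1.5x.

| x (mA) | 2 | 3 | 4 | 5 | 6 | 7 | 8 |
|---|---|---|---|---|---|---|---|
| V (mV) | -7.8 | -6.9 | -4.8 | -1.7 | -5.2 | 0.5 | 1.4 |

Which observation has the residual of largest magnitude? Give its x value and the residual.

x=2: V̂ = -11 + 1.5·2 = -8; r = -7.8 − (-8) = 0.2
x=3: V̂ = -11 + 1.5·3 = -6.5; r = -6.9 − (-6.5) = -0.4
x=4: V̂ = -11 + 1.5·4 = -5; r = -4.8 − (-5) = 0.2
x=5: V̂ = -11 + 1.5·5 = -3.5; r = -1.7 − (-3.5) = 1.8
x=6: V̂ = -11 + 1.5·6 = -2; r = -5.2 − (-2) = -3.2
x=7: V̂ = -11 + 1.5·7 = -0.5; r = 0.5 − (-0.5) = 1
x=8: V̂ = -11 + 1.5·8 = 1; r = 1.4 − 1 = 0.4
Largest |r| is 3.2 at x = 6, residual -3.2.

x = 6, r = -3.2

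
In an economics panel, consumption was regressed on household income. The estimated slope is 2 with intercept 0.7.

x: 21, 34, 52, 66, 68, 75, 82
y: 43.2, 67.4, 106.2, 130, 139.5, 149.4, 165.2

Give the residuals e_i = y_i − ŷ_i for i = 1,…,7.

x=21: ŷ = 0.7 + 2·21 = 42.7; e = 43.2 − 42.7 = 0.5
x=34: ŷ = 0.7 + 2·34 = 68.7; e = 67.4 − 68.7 = -1.3
x=52: ŷ = 0.7 + 2·52 = 104.7; e = 106.2 − 104.7 = 1.5
x=66: ŷ = 0.7 + 2·66 = 132.7; e = 130 − 132.7 = -2.7
x=68: ŷ = 0.7 + 2·68 = 136.7; e = 139.5 − 136.7 = 2.8
x=75: ŷ = 0.7 + 2·75 = 150.7; e = 149.4 − 150.7 = -1.3
x=82: ŷ = 0.7 + 2·82 = 164.7; e = 165.2 − 164.7 = 0.5

0.5, -1.3, 1.5, -2.7, 2.8, -1.3, 0.5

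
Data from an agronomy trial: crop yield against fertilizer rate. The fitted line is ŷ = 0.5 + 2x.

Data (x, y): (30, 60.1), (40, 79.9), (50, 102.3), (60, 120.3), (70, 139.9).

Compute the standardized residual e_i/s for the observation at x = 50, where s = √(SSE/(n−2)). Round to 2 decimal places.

1.53

x=30: ŷ = 0.5 + 2·30 = 60.5; e = 60.1 − 60.5 = -0.4
x=40: ŷ = 0.5 + 2·40 = 80.5; e = 79.9 − 80.5 = -0.6
x=50: ŷ = 0.5 + 2·50 = 100.5; e = 102.3 − 100.5 = 1.8
x=60: ŷ = 0.5 + 2·60 = 120.5; e = 120.3 − 120.5 = -0.2
x=70: ŷ = 0.5 + 2·70 = 140.5; e = 139.9 − 140.5 = -0.6
SSE = 0.16 + 0.36 + 3.24 + 0.04 + 0.36 = 4.16
s = √(4.16/3) = 1.17757
e/s = 1.8 / 1.17757 = 1.53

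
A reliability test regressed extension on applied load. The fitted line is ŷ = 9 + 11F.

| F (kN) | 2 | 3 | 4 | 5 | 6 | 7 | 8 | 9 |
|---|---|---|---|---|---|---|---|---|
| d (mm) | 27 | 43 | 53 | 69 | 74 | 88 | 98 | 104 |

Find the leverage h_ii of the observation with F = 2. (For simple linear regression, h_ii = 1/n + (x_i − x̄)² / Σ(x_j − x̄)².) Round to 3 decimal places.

h = 0.417

F̄ = (2 + 3 + 4 + 5 + 6 + 7 + 8 + 9)/8 = 5.5
Σ(F − F̄)² = 12.25 + 6.25 + 2.25 + 0.25 + 0.25 + 2.25 + 6.25 + 12.25 = 42
h = 1/8 + (-3.5)²/42 = 0.125 + 0.291667 = 0.417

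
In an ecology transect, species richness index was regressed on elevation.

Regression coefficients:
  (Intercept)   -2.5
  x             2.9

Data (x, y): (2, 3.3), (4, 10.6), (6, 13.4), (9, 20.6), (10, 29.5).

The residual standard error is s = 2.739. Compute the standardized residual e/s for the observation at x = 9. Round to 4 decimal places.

-1.0953

ŷ = -2.5 + 2.9·9 = 23.6
e = 20.6 − 23.6 = -3
e/s = -3 / 2.739 = -1.0953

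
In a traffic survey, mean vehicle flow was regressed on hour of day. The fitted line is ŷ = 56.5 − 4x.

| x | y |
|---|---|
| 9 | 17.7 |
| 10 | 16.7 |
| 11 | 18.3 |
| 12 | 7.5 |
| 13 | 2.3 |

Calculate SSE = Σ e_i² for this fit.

x=9: ŷ = 56.5 − 4·9 = 20.5; e = 17.7 − 20.5 = -2.8
x=10: ŷ = 56.5 − 4·10 = 16.5; e = 16.7 − 16.5 = 0.2
x=11: ŷ = 56.5 − 4·11 = 12.5; e = 18.3 − 12.5 = 5.8
x=12: ŷ = 56.5 − 4·12 = 8.5; e = 7.5 − 8.5 = -1
x=13: ŷ = 56.5 − 4·13 = 4.5; e = 2.3 − 4.5 = -2.2
SSE = 7.84 + 0.04 + 33.64 + 1 + 4.84 = 47.36

SSE = 47.36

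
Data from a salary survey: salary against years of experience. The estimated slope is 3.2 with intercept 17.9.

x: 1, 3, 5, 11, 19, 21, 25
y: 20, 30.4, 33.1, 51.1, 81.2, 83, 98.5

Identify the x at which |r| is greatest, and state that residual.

x=1: ŷ = 17.9 + 3.2·1 = 21.1; r = 20 − 21.1 = -1.1
x=3: ŷ = 17.9 + 3.2·3 = 27.5; r = 30.4 − 27.5 = 2.9
x=5: ŷ = 17.9 + 3.2·5 = 33.9; r = 33.1 − 33.9 = -0.8
x=11: ŷ = 17.9 + 3.2·11 = 53.1; r = 51.1 − 53.1 = -2
x=19: ŷ = 17.9 + 3.2·19 = 78.7; r = 81.2 − 78.7 = 2.5
x=21: ŷ = 17.9 + 3.2·21 = 85.1; r = 83 − 85.1 = -2.1
x=25: ŷ = 17.9 + 3.2·25 = 97.9; r = 98.5 − 97.9 = 0.6
Largest |r| is 2.9 at x = 3, residual 2.9.

x = 3, r = 2.9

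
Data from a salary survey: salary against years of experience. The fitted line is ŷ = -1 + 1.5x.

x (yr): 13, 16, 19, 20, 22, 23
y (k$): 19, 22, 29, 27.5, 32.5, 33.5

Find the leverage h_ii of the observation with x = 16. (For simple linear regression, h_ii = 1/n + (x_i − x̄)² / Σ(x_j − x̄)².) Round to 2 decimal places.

x̄ = (13 + 16 + 19 + 20 + 22 + 23)/6 = 18.8333
Σ(x − x̄)² = 34.0278 + 8.02778 + 0.0277778 + 1.36111 + 10.0278 + 17.3611 = 70.8333
h = 1/6 + (-2.83333)²/70.8333 = 0.166667 + 0.113333 = 0.28

h = 0.28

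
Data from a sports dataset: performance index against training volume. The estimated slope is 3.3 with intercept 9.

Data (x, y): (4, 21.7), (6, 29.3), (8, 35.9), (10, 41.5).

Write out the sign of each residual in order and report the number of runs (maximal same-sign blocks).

3 runs

x=4: ŷ = 9 + 3.3·4 = 22.2; e = 21.7 − 22.2 = -0.5
x=6: ŷ = 9 + 3.3·6 = 28.8; e = 29.3 − 28.8 = 0.5
x=8: ŷ = 9 + 3.3·8 = 35.4; e = 35.9 − 35.4 = 0.5
x=10: ŷ = 9 + 3.3·10 = 42; e = 41.5 − 42 = -0.5
Signs: − + + −
Runs: −×1, +×2, −×1 → 3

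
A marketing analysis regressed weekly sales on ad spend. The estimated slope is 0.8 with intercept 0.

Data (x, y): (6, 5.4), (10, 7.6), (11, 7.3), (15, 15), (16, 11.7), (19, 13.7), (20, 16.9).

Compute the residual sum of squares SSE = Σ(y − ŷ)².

x=6: ŷ = 0.8·6 = 4.8; e = 5.4 − 4.8 = 0.6
x=10: ŷ = 0.8·10 = 8; e = 7.6 − 8 = -0.4
x=11: ŷ = 0.8·11 = 8.8; e = 7.3 − 8.8 = -1.5
x=15: ŷ = 0.8·15 = 12; e = 15 − 12 = 3
x=16: ŷ = 0.8·16 = 12.8; e = 11.7 − 12.8 = -1.1
x=19: ŷ = 0.8·19 = 15.2; e = 13.7 − 15.2 = -1.5
x=20: ŷ = 0.8·20 = 16; e = 16.9 − 16 = 0.9
SSE = 0.36 + 0.16 + 2.25 + 9 + 1.21 + 2.25 + 0.81 = 16.04

SSE = 16.04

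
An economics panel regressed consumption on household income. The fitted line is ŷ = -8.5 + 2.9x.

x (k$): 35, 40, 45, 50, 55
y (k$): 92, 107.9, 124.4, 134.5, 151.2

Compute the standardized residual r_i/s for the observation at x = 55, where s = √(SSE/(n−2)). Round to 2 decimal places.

0.10

x=35: ŷ = -8.5 + 2.9·35 = 93; r = 92 − 93 = -1
x=40: ŷ = -8.5 + 2.9·40 = 107.5; r = 107.9 − 107.5 = 0.4
x=45: ŷ = -8.5 + 2.9·45 = 122; r = 124.4 − 122 = 2.4
x=50: ŷ = -8.5 + 2.9·50 = 136.5; r = 134.5 − 136.5 = -2
x=55: ŷ = -8.5 + 2.9·55 = 151; r = 151.2 − 151 = 0.2
SSE = 1 + 0.16 + 5.76 + 4 + 0.04 = 10.96
s = √(10.96/3) = 1.91137
r/s = 0.2 / 1.91137 = 0.10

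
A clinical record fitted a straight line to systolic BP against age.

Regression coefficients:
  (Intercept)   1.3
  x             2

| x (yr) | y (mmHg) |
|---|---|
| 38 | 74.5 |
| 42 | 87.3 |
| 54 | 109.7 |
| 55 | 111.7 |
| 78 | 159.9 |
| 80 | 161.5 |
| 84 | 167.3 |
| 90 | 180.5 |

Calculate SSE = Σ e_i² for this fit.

SSE = 23.6

x=38: ŷ = 1.3 + 2·38 = 77.3; e = 74.5 − 77.3 = -2.8
x=42: ŷ = 1.3 + 2·42 = 85.3; e = 87.3 − 85.3 = 2
x=54: ŷ = 1.3 + 2·54 = 109.3; e = 109.7 − 109.3 = 0.4
x=55: ŷ = 1.3 + 2·55 = 111.3; e = 111.7 − 111.3 = 0.4
x=78: ŷ = 1.3 + 2·78 = 157.3; e = 159.9 − 157.3 = 2.6
x=80: ŷ = 1.3 + 2·80 = 161.3; e = 161.5 − 161.3 = 0.2
x=84: ŷ = 1.3 + 2·84 = 169.3; e = 167.3 − 169.3 = -2
x=90: ŷ = 1.3 + 2·90 = 181.3; e = 180.5 − 181.3 = -0.8
SSE = 7.84 + 4 + 0.16 + 0.16 + 6.76 + 0.04 + 4 + 0.64 = 23.6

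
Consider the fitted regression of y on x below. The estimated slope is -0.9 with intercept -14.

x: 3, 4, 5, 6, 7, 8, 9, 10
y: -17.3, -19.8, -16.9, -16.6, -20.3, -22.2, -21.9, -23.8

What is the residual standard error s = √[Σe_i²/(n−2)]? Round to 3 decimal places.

s = 1.697

x=3: ŷ = -14 − 0.9·3 = -16.7; e = -17.3 − (-16.7) = -0.6
x=4: ŷ = -14 − 0.9·4 = -17.6; e = -19.8 − (-17.6) = -2.2
x=5: ŷ = -14 − 0.9·5 = -18.5; e = -16.9 − (-18.5) = 1.6
x=6: ŷ = -14 − 0.9·6 = -19.4; e = -16.6 − (-19.4) = 2.8
x=7: ŷ = -14 − 0.9·7 = -20.3; e = -20.3 − (-20.3) = 0
x=8: ŷ = -14 − 0.9·8 = -21.2; e = -22.2 − (-21.2) = -1
x=9: ŷ = -14 − 0.9·9 = -22.1; e = -21.9 − (-22.1) = 0.2
x=10: ŷ = -14 − 0.9·10 = -23; e = -23.8 − (-23) = -0.8
SSE = 0.36 + 4.84 + 2.56 + 7.84 + 0 + 1 + 0.04 + 0.64 = 17.28
s = √(17.28/6) = √2.88 ≈ 1.697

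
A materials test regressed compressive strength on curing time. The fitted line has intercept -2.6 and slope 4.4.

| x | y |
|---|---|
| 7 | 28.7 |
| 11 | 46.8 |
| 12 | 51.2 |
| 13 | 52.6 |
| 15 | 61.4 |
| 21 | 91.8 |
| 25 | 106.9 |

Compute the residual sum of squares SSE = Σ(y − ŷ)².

SSE = 14.5

x=7: ŷ = -2.6 + 4.4·7 = 28.2; r = 28.7 − 28.2 = 0.5
x=11: ŷ = -2.6 + 4.4·11 = 45.8; r = 46.8 − 45.8 = 1
x=12: ŷ = -2.6 + 4.4·12 = 50.2; r = 51.2 − 50.2 = 1
x=13: ŷ = -2.6 + 4.4·13 = 54.6; r = 52.6 − 54.6 = -2
x=15: ŷ = -2.6 + 4.4·15 = 63.4; r = 61.4 − 63.4 = -2
x=21: ŷ = -2.6 + 4.4·21 = 89.8; r = 91.8 − 89.8 = 2
x=25: ŷ = -2.6 + 4.4·25 = 107.4; r = 106.9 − 107.4 = -0.5
SSE = 0.25 + 1 + 1 + 4 + 4 + 4 + 0.25 = 14.5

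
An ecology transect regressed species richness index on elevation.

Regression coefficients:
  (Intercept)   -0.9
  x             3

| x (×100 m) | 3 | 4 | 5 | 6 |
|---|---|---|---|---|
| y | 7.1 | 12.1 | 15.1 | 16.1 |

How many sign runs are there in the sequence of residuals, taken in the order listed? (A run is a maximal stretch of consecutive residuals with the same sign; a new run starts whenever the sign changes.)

x=3: ŷ = -0.9 + 3·3 = 8.1; r = 7.1 − 8.1 = -1
x=4: ŷ = -0.9 + 3·4 = 11.1; r = 12.1 − 11.1 = 1
x=5: ŷ = -0.9 + 3·5 = 14.1; r = 15.1 − 14.1 = 1
x=6: ŷ = -0.9 + 3·6 = 17.1; r = 16.1 − 17.1 = -1
Signs: − + + −
Runs: −×1, +×2, −×1 → 3

3 runs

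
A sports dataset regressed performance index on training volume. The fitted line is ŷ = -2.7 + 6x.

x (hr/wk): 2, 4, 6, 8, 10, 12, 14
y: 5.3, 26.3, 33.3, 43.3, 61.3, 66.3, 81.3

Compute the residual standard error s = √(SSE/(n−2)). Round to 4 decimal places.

s = 3.7417

x=2: ŷ = -2.7 + 6·2 = 9.3; e = 5.3 − 9.3 = -4
x=4: ŷ = -2.7 + 6·4 = 21.3; e = 26.3 − 21.3 = 5
x=6: ŷ = -2.7 + 6·6 = 33.3; e = 33.3 − 33.3 = 0
x=8: ŷ = -2.7 + 6·8 = 45.3; e = 43.3 − 45.3 = -2
x=10: ŷ = -2.7 + 6·10 = 57.3; e = 61.3 − 57.3 = 4
x=12: ŷ = -2.7 + 6·12 = 69.3; e = 66.3 − 69.3 = -3
x=14: ŷ = -2.7 + 6·14 = 81.3; e = 81.3 − 81.3 = 0
SSE = 16 + 25 + 0 + 4 + 16 + 9 + 0 = 70
s = √(70/5) = √14 ≈ 3.7417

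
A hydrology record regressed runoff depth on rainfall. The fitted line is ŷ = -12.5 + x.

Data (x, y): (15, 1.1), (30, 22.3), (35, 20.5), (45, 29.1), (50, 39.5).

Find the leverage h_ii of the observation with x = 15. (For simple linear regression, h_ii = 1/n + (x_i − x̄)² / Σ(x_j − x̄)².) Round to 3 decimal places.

h = 0.733

x̄ = (15 + 30 + 35 + 45 + 50)/5 = 35
Σ(x − x̄)² = 400 + 25 + 0 + 100 + 225 = 750
h = 1/5 + (-20)²/750 = 0.2 + 0.533333 = 0.733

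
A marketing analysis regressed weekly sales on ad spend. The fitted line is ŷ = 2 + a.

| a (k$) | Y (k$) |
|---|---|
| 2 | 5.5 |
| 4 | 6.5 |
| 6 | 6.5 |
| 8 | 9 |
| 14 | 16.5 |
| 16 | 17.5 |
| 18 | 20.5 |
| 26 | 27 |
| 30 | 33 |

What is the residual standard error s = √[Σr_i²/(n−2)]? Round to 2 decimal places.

a=2: ŷ = 2 + 2 = 4; r = 5.5 − 4 = 1.5
a=4: ŷ = 2 + 4 = 6; r = 6.5 − 6 = 0.5
a=6: ŷ = 2 + 6 = 8; r = 6.5 − 8 = -1.5
a=8: ŷ = 2 + 8 = 10; r = 9 − 10 = -1
a=14: ŷ = 2 + 14 = 16; r = 16.5 − 16 = 0.5
a=16: ŷ = 2 + 16 = 18; r = 17.5 − 18 = -0.5
a=18: ŷ = 2 + 18 = 20; r = 20.5 − 20 = 0.5
a=26: ŷ = 2 + 26 = 28; r = 27 − 28 = -1
a=30: ŷ = 2 + 30 = 32; r = 33 − 32 = 1
SSE = 2.25 + 0.25 + 2.25 + 1 + 0.25 + 0.25 + 0.25 + 1 + 1 = 8.5
s = √(8.5/7) = √1.21429 ≈ 1.10

s = 1.10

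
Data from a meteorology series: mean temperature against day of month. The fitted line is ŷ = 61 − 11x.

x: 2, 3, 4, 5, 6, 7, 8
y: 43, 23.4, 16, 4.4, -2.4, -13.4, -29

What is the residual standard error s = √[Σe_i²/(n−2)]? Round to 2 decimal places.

s = 3.41

x=2: ŷ = 61 − 11·2 = 39; e = 43 − 39 = 4
x=3: ŷ = 61 − 11·3 = 28; e = 23.4 − 28 = -4.6
x=4: ŷ = 61 − 11·4 = 17; e = 16 − 17 = -1
x=5: ŷ = 61 − 11·5 = 6; e = 4.4 − 6 = -1.6
x=6: ŷ = 61 − 11·6 = -5; e = -2.4 − (-5) = 2.6
x=7: ŷ = 61 − 11·7 = -16; e = -13.4 − (-16) = 2.6
x=8: ŷ = 61 − 11·8 = -27; e = -29 − (-27) = -2
SSE = 16 + 21.16 + 1 + 2.56 + 6.76 + 6.76 + 4 = 58.24
s = √(58.24/5) = √11.648 ≈ 3.41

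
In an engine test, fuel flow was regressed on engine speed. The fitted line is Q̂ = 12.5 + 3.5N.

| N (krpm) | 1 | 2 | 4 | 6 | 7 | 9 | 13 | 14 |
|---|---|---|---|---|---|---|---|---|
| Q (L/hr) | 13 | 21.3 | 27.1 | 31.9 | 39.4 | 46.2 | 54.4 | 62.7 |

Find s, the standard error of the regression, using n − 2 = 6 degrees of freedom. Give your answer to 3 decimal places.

N=1: Q̂ = 12.5 + 3.5·1 = 16; r = 13 − 16 = -3
N=2: Q̂ = 12.5 + 3.5·2 = 19.5; r = 21.3 − 19.5 = 1.8
N=4: Q̂ = 12.5 + 3.5·4 = 26.5; r = 27.1 − 26.5 = 0.6
N=6: Q̂ = 12.5 + 3.5·6 = 33.5; r = 31.9 − 33.5 = -1.6
N=7: Q̂ = 12.5 + 3.5·7 = 37; r = 39.4 − 37 = 2.4
N=9: Q̂ = 12.5 + 3.5·9 = 44; r = 46.2 − 44 = 2.2
N=13: Q̂ = 12.5 + 3.5·13 = 58; r = 54.4 − 58 = -3.6
N=14: Q̂ = 12.5 + 3.5·14 = 61.5; r = 62.7 − 61.5 = 1.2
SSE = 9 + 3.24 + 0.36 + 2.56 + 5.76 + 4.84 + 12.96 + 1.44 = 40.16
s = √(40.16/6) = √6.69333 ≈ 2.587

s = 2.587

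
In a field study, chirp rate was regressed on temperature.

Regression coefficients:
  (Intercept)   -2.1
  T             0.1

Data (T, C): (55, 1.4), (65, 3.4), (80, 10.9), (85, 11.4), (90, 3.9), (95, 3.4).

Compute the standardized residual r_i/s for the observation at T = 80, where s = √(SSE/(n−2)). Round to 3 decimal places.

1.118

T=55: Ĉ = -2.1 + 0.1·55 = 3.4; r = 1.4 − 3.4 = -2
T=65: Ĉ = -2.1 + 0.1·65 = 4.4; r = 3.4 − 4.4 = -1
T=80: Ĉ = -2.1 + 0.1·80 = 5.9; r = 10.9 − 5.9 = 5
T=85: Ĉ = -2.1 + 0.1·85 = 6.4; r = 11.4 − 6.4 = 5
T=90: Ĉ = -2.1 + 0.1·90 = 6.9; r = 3.9 − 6.9 = -3
T=95: Ĉ = -2.1 + 0.1·95 = 7.4; r = 3.4 − 7.4 = -4
SSE = 4 + 1 + 25 + 25 + 9 + 16 = 80
s = √(80/4) = 4.47214
r/s = 5 / 4.47214 = 1.118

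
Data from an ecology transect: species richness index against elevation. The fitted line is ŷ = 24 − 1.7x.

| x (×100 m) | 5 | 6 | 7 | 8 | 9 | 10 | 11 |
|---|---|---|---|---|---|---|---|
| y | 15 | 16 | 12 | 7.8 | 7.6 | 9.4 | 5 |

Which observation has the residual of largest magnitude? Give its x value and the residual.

x = 8, e = -2.6

x=5: ŷ = 24 − 1.7·5 = 15.5; e = 15 − 15.5 = -0.5
x=6: ŷ = 24 − 1.7·6 = 13.8; e = 16 − 13.8 = 2.2
x=7: ŷ = 24 − 1.7·7 = 12.1; e = 12 − 12.1 = -0.1
x=8: ŷ = 24 − 1.7·8 = 10.4; e = 7.8 − 10.4 = -2.6
x=9: ŷ = 24 − 1.7·9 = 8.7; e = 7.6 − 8.7 = -1.1
x=10: ŷ = 24 − 1.7·10 = 7; e = 9.4 − 7 = 2.4
x=11: ŷ = 24 − 1.7·11 = 5.3; e = 5 − 5.3 = -0.3
Largest |e| is 2.6 at x = 8, residual -2.6.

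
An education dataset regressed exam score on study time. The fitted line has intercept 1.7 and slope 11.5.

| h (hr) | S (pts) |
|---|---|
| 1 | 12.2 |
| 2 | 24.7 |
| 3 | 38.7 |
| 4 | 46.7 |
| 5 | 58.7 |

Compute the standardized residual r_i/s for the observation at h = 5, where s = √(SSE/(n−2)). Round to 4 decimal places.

h=1: Ŝ = 1.7 + 11.5·1 = 13.2; r = 12.2 − 13.2 = -1
h=2: Ŝ = 1.7 + 11.5·2 = 24.7; r = 24.7 − 24.7 = 0
h=3: Ŝ = 1.7 + 11.5·3 = 36.2; r = 38.7 − 36.2 = 2.5
h=4: Ŝ = 1.7 + 11.5·4 = 47.7; r = 46.7 − 47.7 = -1
h=5: Ŝ = 1.7 + 11.5·5 = 59.2; r = 58.7 − 59.2 = -0.5
SSE = 1 + 0 + 6.25 + 1 + 0.25 = 8.5
s = √(8.5/3) = 1.68325
r/s = -0.5 / 1.68325 = -0.2970

-0.2970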